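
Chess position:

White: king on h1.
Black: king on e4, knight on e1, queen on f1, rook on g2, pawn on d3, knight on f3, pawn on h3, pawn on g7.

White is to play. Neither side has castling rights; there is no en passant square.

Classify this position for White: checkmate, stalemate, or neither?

checkmate

White to move; white king on h1.
In check: yes, from the black queen on f1.
King squares — g1: attacked by Qf1; g2: attacked by Ne1; h2: attacked by Rg2.
Legal moves for White: none.
In check with no legal moves → checkmate.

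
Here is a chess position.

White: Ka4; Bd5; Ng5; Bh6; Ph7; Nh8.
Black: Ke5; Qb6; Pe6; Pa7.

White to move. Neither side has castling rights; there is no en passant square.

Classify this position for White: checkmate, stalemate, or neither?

neither

White to move; white king on a4.
In check: no.
Legal moves for White include: Nhf7+, Ng6+, Bf8, Bg7+, Ngf7+, Nxe6, Ne4, Nh3, Nf3+, Ba8, Bb7, Bxe6, Bc6, Be4, Bc4, Bf3, Bb3, Bg2, ... (list truncated; more exist).
White has legal moves and is not in check → neither.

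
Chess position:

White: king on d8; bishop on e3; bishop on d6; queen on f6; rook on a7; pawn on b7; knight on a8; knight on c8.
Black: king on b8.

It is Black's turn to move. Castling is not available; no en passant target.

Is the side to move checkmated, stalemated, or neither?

Black to move; black king on b8.
In check: yes, from the white bishop on d6.
King squares — a7: attacked by Be3; b7: attacked by Ra7; c7: attacked by Bd6; a8: attacked by Ra7; c8: attacked by Pb7.
Legal moves for Black: none.
In check with no legal moves → checkmate.

checkmate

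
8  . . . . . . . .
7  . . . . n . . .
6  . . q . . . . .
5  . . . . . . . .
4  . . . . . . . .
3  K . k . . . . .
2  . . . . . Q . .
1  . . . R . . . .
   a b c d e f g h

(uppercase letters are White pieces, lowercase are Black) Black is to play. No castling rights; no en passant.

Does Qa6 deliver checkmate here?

yes

After Qa6: white king on a3; in check: yes, from the black queen on a6.
King squares — a2: attacked by Qa6; b2: attacked by Kc3; b3: attacked by Kc3; a4: attacked by Qa6; b4: attacked by Kc3.
White has no legal moves → checkmate.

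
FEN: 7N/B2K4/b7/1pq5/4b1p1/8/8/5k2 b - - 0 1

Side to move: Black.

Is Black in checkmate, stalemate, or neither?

Black to move; black king on f1.
In check: no.
Legal moves for Black include: Bc8+, Bab7, Qf8, Qc8+, Qe7+, Qc7+, Qxa7+, Qd6+, Qc6+, Qb6, Qh5, Qg5, Qf5+, Qe5, Qd5+, Qd4+, Qc4, Qb4, ... (list truncated; more exist).
Black has legal moves and is not in check → neither.

neither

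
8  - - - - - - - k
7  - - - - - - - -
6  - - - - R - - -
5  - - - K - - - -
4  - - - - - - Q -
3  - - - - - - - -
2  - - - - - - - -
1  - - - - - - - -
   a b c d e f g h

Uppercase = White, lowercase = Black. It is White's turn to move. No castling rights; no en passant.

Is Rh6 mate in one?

After Rh6: black king on h8; in check: yes, from the white rook on h6.
King squares — g7: attacked by Qg4; h7: attacked by Rh6; g8: attacked by Qg4.
Black has no legal moves → checkmate.

yes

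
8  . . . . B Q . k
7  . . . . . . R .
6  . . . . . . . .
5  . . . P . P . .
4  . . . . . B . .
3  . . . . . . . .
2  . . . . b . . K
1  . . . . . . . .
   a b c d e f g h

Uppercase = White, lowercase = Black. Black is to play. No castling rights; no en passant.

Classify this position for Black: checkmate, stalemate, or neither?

checkmate

Black to move; black king on h8.
In check: yes, from the white queen on f8.
King squares — g7: attacked by Qf8; h7: attacked by Rg7; g8: attacked by Rg7.
Legal moves for Black: none.
In check with no legal moves → checkmate.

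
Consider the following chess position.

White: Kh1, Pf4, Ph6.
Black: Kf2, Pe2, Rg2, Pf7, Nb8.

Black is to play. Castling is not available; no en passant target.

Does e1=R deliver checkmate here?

After e1=R: white king on h1; in check: yes, from the black rook on e1.
King squares — g1: attacked by Re1; g2: attacked by Kf2; h2: attacked by Rg2.
White has no legal moves → checkmate.

yes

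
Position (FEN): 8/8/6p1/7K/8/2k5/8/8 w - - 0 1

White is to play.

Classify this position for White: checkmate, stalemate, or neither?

White to move; white king on h5.
In check: yes, from the black pawn on g6.
Legal moves for White: Kh6, Kxg6, Kg5, Kh4, Kg4.
White is in check but has 5 legal moves → neither.

neither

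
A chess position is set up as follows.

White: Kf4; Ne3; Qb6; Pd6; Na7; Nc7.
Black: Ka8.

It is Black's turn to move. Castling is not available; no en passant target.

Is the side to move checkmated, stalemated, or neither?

Black to move; black king on a8.
In check: yes, from the white knight on c7.
King squares — a7: attacked by Qb6; b7: attacked by Qb6; b8: attacked by Qb6.
Legal moves for Black: none.
In check with no legal moves → checkmate.

checkmate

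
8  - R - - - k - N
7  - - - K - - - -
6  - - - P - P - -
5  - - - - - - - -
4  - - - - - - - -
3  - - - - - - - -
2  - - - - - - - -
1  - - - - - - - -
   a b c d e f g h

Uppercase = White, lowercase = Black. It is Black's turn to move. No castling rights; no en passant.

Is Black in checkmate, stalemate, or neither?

checkmate

Black to move; black king on f8.
In check: yes, from the white rook on b8.
King squares — e7: attacked by Pd6; f7: attacked by Nh8; g7: attacked by Pf6; e8: attacked by Kd7; g8: attacked by Rb8.
Legal moves for Black: none.
In check with no legal moves → checkmate.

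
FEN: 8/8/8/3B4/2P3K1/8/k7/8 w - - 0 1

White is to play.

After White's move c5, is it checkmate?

After c5: black king on a2; in check: yes, from the white bishop on d5.
Black has 4 legal replies: Ka3, Kb2, Kb1, Ka1.
In check but a legal move exists → not checkmate.

no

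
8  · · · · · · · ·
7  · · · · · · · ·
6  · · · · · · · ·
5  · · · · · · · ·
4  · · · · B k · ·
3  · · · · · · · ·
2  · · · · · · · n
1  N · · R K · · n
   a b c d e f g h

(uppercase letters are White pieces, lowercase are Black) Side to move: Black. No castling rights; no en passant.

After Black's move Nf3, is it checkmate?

After Nf3: white king on e1; in check: yes, from the black knight on f3.
White has 3 legal replies: Ke2, Kf1, Bxf3.
In check but a legal move exists → not checkmate.

no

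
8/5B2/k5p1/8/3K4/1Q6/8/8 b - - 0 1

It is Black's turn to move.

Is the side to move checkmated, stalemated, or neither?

Black to move; black king on a6.
In check: no.
Legal moves for Black: Ka7, Ka5, g5.
Black has 3 legal moves and is not in check → neither.

neither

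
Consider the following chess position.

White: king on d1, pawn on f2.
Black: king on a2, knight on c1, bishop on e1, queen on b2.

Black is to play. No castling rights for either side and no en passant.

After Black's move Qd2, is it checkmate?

yes

After Qd2: white king on d1; in check: yes, from the black queen on d2.
King squares — c1: attacked by Qd2; e1: attacked by Qd2; c2: attacked by Qd2; d2: attacked by Be1; e2: attacked by Nc1.
White has no legal moves → checkmate.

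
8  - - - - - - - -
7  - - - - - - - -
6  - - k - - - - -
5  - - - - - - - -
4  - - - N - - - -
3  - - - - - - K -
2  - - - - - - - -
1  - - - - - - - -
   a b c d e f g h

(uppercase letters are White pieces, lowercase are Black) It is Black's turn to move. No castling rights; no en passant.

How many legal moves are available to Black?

7

Black to move; king on c6.
In check: yes, from the white knight on d4.
Legal moves: Kd7, Kc7, Kb7, Kd6, Kb6, Kd5, Kc5.
Count: 7.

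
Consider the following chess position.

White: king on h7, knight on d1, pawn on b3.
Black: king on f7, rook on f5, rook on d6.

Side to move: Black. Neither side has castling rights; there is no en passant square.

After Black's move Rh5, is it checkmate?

yes

After Rh5: white king on h7; in check: yes, from the black rook on h5.
King squares — g6: attacked by Rd6; h6: attacked by Rh5; g7: attacked by Kf7; g8: attacked by Kf7; h8: attacked by Rh5.
White has no legal moves → checkmate.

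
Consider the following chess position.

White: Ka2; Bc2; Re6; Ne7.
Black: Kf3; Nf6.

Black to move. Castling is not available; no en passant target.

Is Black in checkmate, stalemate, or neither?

neither

Black to move; black king on f3.
In check: no.
Legal moves for Black: Ng8, Ne8, Nh7, Nd7, Nh5, Nd5, Ng4, Ne4, Kg4, Kf4, Kg3, Kg2, Kf2.
Black has 13 legal moves and is not in check → neither.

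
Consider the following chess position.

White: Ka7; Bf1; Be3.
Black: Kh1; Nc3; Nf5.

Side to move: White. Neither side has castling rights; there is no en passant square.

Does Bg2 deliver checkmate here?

no

After Bg2: black king on h1; in check: yes, from the white bishop on g2.
Black has 2 legal replies: Kh2, Kxg2.
In check but a legal move exists → not checkmate.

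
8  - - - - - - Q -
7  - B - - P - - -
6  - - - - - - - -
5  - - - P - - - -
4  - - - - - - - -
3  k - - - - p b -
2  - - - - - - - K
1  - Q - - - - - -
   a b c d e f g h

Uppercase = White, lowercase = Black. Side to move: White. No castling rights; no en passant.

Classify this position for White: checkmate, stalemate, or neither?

White to move; white king on h2.
In check: yes, from the black bishop on g3.
Legal moves for White: Kh3, Kxg3, Kh1, Kg1, Qxg3.
White is in check but has 5 legal moves → neither.

neither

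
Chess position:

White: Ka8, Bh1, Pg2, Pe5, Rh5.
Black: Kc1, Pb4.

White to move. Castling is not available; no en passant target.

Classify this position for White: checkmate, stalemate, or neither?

neither

White to move; white king on a8.
In check: no.
Legal moves for White: Kb8, Kb7, Ka7, Rh8, Rh7, Rh6, Rg5, Rf5, Rh4, Rh3, Rh2, e6, g3, g4.
White has 14 legal moves and is not in check → neither.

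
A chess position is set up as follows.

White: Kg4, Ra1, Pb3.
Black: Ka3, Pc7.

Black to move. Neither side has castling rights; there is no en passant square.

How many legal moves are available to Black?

3

Black to move; king on a3.
In check: yes, from the white rook on a1.
Legal moves: Kb4, Kxb3, Kb2.
Count: 3.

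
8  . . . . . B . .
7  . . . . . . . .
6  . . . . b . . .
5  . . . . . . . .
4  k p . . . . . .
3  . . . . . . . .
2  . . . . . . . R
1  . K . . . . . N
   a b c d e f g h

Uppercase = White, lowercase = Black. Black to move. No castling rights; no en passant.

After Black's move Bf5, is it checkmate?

no

After Bf5: white king on b1; in check: yes, from the black bishop on f5.
White has 5 legal replies: Kb2, Ka2, Kc1, Ka1, Rc2.
In check but a legal move exists → not checkmate.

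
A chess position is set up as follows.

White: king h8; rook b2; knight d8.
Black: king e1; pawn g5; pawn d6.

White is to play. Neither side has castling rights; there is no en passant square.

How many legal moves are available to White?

21

White to move; king on h8.
In check: no.
Legal moves: Kg8, Kh7, Kg7, Nf7, Nb7, Ne6, Nc6, Rb8, Rb7, Rb6, Rb5, Rb4, Rb3, Rh2, Rg2, Rf2, Re2+, Rd2, Rc2, Ra2, Rb1+.
Count: 21.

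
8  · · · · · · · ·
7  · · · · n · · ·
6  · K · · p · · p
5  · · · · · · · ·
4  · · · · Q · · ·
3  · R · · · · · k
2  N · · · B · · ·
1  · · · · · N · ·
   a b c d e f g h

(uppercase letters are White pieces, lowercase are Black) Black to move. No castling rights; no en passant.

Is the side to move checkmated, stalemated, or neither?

Black to move; black king on h3.
In check: yes, from the white rook on b3.
King squares — g2: attacked by Qe4; h2: attacked by Nf1; g3: attacked by Nf1; g4: attacked by Be2; h4: attacked by Qe4.
Legal moves for Black: none.
In check with no legal moves → checkmate.

checkmate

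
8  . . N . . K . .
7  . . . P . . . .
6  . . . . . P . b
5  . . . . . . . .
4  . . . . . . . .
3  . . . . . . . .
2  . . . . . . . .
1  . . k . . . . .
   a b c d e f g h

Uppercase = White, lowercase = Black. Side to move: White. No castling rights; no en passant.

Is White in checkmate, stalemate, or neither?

White to move; white king on f8.
In check: yes, from the black bishop on h6.
Legal moves for White: Kg8, Ke8, Kf7, Ke7.
White is in check but has 4 legal moves → neither.

neither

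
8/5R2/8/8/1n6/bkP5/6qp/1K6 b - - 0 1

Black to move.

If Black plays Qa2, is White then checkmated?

yes

After Qa2: white king on b1; in check: yes, from the black queen on a2.
King squares — a1: attacked by Qa2; c1: attacked by Ba3; a2: attacked by Kb3; b2: attacked by Qa2; c2: attacked by Qa2.
White has no legal moves → checkmate.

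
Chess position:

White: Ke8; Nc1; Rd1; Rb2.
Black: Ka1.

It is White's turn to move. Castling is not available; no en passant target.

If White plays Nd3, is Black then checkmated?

yes

After Nd3: black king on a1; in check: yes, from the white rook on d1.
King squares — b1: attacked by Rd1; a2: attacked by Rb2; b2: attacked by Nd3.
Black has no legal moves → checkmate.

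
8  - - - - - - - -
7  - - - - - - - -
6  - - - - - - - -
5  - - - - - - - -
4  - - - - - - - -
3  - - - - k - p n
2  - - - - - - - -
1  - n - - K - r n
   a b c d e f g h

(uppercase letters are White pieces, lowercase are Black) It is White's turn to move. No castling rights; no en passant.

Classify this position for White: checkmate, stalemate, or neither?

White to move; white king on e1.
In check: yes, from the black rook on g1.
King squares — d1: attacked by Rg1; f1: attacked by Rg1; d2: attacked by Nb1; e2: attacked by Ke3; f2: attacked by Nh1.
Legal moves for White: none.
In check with no legal moves → checkmate.

checkmate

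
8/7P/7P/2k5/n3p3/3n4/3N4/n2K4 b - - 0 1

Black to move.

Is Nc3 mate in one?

After Nc3: white king on d1; in check: yes, from the black knight on c3.
King squares — c1: attacked by Nd3; e1: attacked by Nd3; c2: attacked by Na1; d2: own knight; e2: attacked by Nc3.
White has no legal moves → checkmate.

yes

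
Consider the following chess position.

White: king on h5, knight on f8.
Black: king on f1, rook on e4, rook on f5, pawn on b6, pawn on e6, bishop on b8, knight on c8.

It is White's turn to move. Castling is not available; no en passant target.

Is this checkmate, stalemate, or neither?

White to move; white king on h5.
In check: yes, from the black rook on f5.
Legal moves for White: Kh6, Kg6.
White is in check but has 2 legal moves → neither.

neither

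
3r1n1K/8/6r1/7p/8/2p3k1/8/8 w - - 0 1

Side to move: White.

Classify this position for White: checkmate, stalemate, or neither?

White to move; white king on h8.
In check: no.
King squares — g7: attacked by Rg6; h7: attacked by Nf8; g8: attacked by Rg6.
Legal moves for White: none.
Not in check and no legal moves → stalemate.

stalemate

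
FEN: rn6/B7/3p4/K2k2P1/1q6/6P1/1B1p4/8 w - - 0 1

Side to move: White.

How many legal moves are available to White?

1

White to move; king on a5.
In check: yes, from the black queen on b4.
Legal moves: Kxb4.
Count: 1.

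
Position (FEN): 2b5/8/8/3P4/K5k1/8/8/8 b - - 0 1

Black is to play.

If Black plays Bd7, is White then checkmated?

no

After Bd7: white king on a4; in check: yes, from the black bishop on d7.
White has 4 legal replies: Ka5, Kb4, Kb3, Ka3.
In check but a legal move exists → not checkmate.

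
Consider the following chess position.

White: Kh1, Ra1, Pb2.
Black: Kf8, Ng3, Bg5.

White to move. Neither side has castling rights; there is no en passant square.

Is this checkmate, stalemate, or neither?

White to move; white king on h1.
In check: yes, from the black knight on g3.
Legal moves for White: Kh2, Kg2, Kg1.
White is in check but has 3 legal moves → neither.

neither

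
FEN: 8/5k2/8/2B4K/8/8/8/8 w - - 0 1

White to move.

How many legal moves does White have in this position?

15

White to move; king on h5.
In check: no.
Legal moves: Kh6, Kg5, Kh4, Kg4, Bf8, Be7, Ba7, Bd6, Bb6, Bd4, Bb4, Be3, Ba3, Bf2, Bg1.
Count: 15.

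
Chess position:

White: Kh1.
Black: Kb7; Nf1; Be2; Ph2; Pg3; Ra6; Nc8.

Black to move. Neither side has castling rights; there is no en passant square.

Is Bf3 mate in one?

yes

After Bf3: white king on h1; in check: yes, from the black bishop on f3.
King squares — g1: attacked by Ph2; g2: attacked by Bf3; h2: attacked by Nf1.
White has no legal moves → checkmate.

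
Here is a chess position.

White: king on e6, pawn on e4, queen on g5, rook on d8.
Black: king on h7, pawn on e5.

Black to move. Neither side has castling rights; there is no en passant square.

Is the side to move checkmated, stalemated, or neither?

stalemate

Black to move; black king on h7.
In check: no.
King squares — g6: attacked by Qg5; h6: attacked by Qg5; g7: attacked by Qg5; g8: attacked by Qg5; h8: attacked by Rd8.
Legal moves for Black: none.
Not in check and no legal moves → stalemate.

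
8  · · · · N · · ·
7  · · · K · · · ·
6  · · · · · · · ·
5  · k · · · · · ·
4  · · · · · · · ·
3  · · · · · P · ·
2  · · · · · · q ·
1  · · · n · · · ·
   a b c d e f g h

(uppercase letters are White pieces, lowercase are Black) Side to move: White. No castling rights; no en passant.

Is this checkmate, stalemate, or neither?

neither

White to move; white king on d7.
In check: no.
Legal moves for White: Ng7, Nc7+, Nf6, Nd6+, Kd8, Kc8, Ke7, Kc7, Ke6, Kd6, f4.
White has 11 legal moves and is not in check → neither.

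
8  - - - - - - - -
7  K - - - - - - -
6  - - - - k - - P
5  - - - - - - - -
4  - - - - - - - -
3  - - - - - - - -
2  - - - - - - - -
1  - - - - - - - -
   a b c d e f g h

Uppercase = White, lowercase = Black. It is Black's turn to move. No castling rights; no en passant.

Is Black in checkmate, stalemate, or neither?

neither

Black to move; black king on e6.
In check: no.
Legal moves for Black: Kf7, Ke7, Kd7, Kf6, Kd6, Kf5, Ke5, Kd5.
Black has 8 legal moves and is not in check → neither.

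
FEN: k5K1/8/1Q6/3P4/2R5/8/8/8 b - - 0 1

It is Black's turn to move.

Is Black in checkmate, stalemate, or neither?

stalemate

Black to move; black king on a8.
In check: no.
King squares — a7: attacked by Qb6; b7: attacked by Qb6; b8: attacked by Qb6.
Legal moves for Black: none.
Not in check and no legal moves → stalemate.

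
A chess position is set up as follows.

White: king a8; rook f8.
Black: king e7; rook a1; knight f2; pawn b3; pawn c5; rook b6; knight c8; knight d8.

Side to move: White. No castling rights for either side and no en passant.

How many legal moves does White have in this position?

White to move; king on a8.
In check: yes, from the black rook on a1.
Legal moves: none.
Count: 0.

0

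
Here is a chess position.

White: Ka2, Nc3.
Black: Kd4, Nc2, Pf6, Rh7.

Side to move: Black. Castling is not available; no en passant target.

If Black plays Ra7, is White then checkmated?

After Ra7: white king on a2; in check: yes, from the black rook on a7.
White has 4 legal replies: Kb3, Kb2, Kb1, Na4.
In check but a legal move exists → not checkmate.

no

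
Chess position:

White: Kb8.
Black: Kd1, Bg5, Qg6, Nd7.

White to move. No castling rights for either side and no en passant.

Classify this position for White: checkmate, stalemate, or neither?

White to move; white king on b8.
In check: yes, from the black knight on d7.
King squares — a7: available; b7: available; c7: available; a8: available; c8: available.
Legal moves for White: Kc8, Ka8, Kc7, Kb7, Ka7.
White is in check but has 5 legal moves → neither.

neither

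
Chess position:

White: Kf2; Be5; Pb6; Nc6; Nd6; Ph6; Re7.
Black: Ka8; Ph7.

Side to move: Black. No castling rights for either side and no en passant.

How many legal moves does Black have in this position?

0

Black to move; king on a8.
In check: no.
Legal moves: none.
Count: 0.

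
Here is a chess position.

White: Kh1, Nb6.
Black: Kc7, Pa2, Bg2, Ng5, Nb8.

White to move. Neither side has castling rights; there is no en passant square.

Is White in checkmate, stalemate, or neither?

White to move; white king on h1.
In check: yes, from the black bishop on g2.
Legal moves for White: Kh2, Kxg2, Kg1.
White is in check but has 3 legal moves → neither.

neither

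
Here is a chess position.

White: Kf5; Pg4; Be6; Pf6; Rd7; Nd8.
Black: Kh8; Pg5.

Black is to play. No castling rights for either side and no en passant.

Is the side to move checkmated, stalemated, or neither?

stalemate

Black to move; black king on h8.
In check: no.
King squares — g7: attacked by Pf6; h7: attacked by Rd7; g8: attacked by Be6.
Legal moves for Black: none.
Not in check and no legal moves → stalemate.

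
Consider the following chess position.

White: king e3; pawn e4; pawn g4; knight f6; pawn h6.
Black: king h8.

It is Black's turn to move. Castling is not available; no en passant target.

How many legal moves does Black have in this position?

Black to move; king on h8.
In check: no.
Legal moves: none.
Count: 0.

0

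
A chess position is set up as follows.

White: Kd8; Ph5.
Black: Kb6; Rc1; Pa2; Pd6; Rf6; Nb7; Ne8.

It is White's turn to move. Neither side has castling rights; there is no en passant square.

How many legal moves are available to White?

3

White to move; king on d8.
In check: yes, from the black knight on b7.
Legal moves: Kxe8, Ke7, Kd7.
Count: 3.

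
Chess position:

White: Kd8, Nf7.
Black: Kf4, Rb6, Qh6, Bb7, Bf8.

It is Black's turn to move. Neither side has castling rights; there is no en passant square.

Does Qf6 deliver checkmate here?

no

After Qf6: white king on d8; in check: yes, from the black queen on f6.
White has 3 legal replies: Ke8, Kd7, Kc7.
In check but a legal move exists → not checkmate.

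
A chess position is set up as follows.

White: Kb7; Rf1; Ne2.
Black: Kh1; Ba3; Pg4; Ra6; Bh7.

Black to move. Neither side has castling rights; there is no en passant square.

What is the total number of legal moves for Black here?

Black to move; king on h1.
In check: yes, from the white rook on f1.
Legal moves: Kh2, Kg2.
Count: 2.

2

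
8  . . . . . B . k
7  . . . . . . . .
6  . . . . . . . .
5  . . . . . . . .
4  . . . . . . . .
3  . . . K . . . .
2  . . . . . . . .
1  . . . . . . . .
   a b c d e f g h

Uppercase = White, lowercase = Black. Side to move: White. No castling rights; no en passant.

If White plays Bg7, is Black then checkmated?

no

After Bg7: black king on h8; in check: yes, from the white bishop on g7.
Black has 3 legal replies: Kg8, Kh7, Kxg7.
In check but a legal move exists → not checkmate.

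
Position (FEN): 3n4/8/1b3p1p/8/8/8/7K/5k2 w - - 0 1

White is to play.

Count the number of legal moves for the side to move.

3

White to move; king on h2.
In check: no.
Legal moves: Kh3, Kg3, Kh1.
Count: 3.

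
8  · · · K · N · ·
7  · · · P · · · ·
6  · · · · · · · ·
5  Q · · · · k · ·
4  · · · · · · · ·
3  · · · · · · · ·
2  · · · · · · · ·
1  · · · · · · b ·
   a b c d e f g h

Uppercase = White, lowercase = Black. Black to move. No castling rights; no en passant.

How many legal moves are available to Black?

5

Black to move; king on f5.
In check: yes, from the white queen on a5.
Legal moves: Kf6, Kg4, Kf4, Ke4, Bc5.
Count: 5.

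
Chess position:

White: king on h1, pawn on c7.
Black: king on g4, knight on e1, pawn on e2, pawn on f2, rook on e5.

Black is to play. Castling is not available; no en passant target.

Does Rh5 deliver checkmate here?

After Rh5: white king on h1; in check: yes, from the black rook on h5.
King squares — g1: attacked by Pf2; g2: attacked by Ne1; h2: attacked by Rh5.
White has no legal moves → checkmate.

yes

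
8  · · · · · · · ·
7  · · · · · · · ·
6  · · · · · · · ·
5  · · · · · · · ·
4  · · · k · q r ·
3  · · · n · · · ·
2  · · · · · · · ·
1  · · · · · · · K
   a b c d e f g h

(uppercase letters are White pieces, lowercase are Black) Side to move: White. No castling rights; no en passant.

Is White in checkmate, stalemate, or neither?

stalemate

White to move; white king on h1.
In check: no.
King squares — g1: attacked by Rg4; g2: attacked by Rg4; h2: attacked by Qf4.
Legal moves for White: none.
Not in check and no legal moves → stalemate.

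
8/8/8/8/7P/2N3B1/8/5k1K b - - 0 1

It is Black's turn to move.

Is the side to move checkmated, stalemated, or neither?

Black to move; black king on f1.
In check: no.
King squares — e1: attacked by Bg3; g1: attacked by Kh1; e2: attacked by Nc3; f2: attacked by Bg3; g2: attacked by Kh1.
Legal moves for Black: none.
Not in check and no legal moves → stalemate.

stalemate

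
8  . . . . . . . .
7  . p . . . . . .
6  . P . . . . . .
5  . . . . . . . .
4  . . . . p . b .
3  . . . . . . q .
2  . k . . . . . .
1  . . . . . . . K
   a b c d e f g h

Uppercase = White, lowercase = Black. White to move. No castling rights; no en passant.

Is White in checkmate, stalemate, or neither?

White to move; white king on h1.
In check: no.
King squares — g1: attacked by Qg3; g2: attacked by Qg3; h2: attacked by Qg3.
Legal moves for White: none.
Not in check and no legal moves → stalemate.

stalemate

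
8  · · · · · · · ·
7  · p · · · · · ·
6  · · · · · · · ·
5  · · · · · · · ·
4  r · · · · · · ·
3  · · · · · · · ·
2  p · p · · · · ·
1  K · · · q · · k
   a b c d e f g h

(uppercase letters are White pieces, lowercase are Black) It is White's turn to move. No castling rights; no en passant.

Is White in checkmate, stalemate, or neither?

neither

White to move; white king on a1.
In check: yes, from the black queen on e1.
King squares — b1: attacked by Qe1; a2: attacked by Ra4; b2: available.
Legal moves for White: Kb2.
White is in check but has 1 legal move → neither.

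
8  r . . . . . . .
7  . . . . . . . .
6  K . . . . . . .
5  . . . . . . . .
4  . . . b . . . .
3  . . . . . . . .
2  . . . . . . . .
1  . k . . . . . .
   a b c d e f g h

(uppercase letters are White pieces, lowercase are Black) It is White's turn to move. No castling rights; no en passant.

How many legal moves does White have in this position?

White to move; king on a6.
In check: yes, from the black rook on a8.
Legal moves: Kb7, Kb5.
Count: 2.

2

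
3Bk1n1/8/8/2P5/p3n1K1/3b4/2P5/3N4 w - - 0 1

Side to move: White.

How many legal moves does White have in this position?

21

White to move; king on g4.
In check: no.
Legal moves: Be7, Bc7, Bf6, Bb6, Bg5, Ba5, Bh4, Kh5, Kf5, Kh4, Kf4, Kh3, Kf3, Ne3, Nc3, Nf2, Nb2, cxd3, c6, c3, c4.
Count: 21.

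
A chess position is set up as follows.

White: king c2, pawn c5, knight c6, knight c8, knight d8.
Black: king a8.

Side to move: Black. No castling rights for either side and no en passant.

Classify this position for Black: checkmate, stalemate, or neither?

Black to move; black king on a8.
In check: no.
King squares — a7: attacked by Nc6; b7: attacked by Nd8; b8: attacked by Nc6.
Legal moves for Black: none.
Not in check and no legal moves → stalemate.

stalemate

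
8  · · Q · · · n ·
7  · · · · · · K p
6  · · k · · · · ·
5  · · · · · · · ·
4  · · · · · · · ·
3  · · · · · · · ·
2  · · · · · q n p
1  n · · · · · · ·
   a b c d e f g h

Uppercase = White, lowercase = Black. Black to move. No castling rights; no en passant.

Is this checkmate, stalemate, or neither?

Black to move; black king on c6.
In check: yes, from the white queen on c8.
King squares — b5: available; c5: attacked by Qc8; d5: available; b6: available; d6: available; b7: attacked by Qc8; c7: attacked by Qc8; d7: attacked by Qc8.
Legal moves for Black: Kd6, Kb6, Kd5, Kb5.
Black is in check but has 4 legal moves → neither.

neither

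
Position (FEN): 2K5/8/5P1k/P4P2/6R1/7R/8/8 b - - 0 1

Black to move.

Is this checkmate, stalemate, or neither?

checkmate

Black to move; black king on h6.
In check: yes, from the white rook on h3.
King squares — g5: attacked by Rg4; h5: attacked by Rh3; g6: attacked by Rg4; g7: attacked by Rg4; h7: attacked by Rh3.
Legal moves for Black: none.
In check with no legal moves → checkmate.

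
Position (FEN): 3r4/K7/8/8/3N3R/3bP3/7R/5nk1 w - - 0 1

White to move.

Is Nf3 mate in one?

yes

After Nf3: black king on g1; in check: yes, from the white knight on f3.
King squares — f1: own knight; h1: attacked by Rh2; f2: attacked by Rh2; g2: attacked by Rh2; h2: attacked by Nf3.
Black has no legal moves → checkmate.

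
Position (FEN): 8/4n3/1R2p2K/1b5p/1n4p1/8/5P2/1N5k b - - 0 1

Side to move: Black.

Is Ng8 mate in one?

no

After Ng8: white king on h6; in check: yes, from the black knight on g8.
White has 5 legal replies: Kh7, Kg7, Kg6, Kxh5, Kg5.
In check but a legal move exists → not checkmate.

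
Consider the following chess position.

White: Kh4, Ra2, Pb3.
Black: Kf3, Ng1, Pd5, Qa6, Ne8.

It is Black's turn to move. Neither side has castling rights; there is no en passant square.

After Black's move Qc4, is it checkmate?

After Qc4: white king on h4; in check: yes, from the black queen on c4.
White has 3 legal replies: Kh5, Kg5, bxc4.
In check but a legal move exists → not checkmate.

no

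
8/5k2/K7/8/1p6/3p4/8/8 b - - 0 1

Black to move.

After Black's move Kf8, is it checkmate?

no

After Kf8: white king on a6; in check: no.
White is not in check, so this cannot be checkmate.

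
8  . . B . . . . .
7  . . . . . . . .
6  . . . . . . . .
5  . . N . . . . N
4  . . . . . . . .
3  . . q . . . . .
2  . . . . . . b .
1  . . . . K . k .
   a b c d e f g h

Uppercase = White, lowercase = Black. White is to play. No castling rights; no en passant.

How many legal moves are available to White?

2

White to move; king on e1.
In check: yes, from the black queen on c3.
Legal moves: Ke2, Kd1.
Count: 2.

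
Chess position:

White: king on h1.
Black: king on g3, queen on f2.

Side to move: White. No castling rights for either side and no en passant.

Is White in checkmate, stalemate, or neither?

stalemate

White to move; white king on h1.
In check: no.
King squares — g1: attacked by Qf2; g2: attacked by Qf2; h2: attacked by Qf2.
Legal moves for White: none.
Not in check and no legal moves → stalemate.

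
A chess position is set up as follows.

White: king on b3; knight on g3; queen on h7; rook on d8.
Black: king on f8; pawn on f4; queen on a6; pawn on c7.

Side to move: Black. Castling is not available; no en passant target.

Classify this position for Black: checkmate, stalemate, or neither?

Black to move; black king on f8.
In check: yes, from the white rook on d8.
King squares — e7: attacked by Qh7; f7: attacked by Qh7; g7: attacked by Qh7; e8: attacked by Rd8; g8: attacked by Qh7.
Legal moves for Black: none.
In check with no legal moves → checkmate.

checkmate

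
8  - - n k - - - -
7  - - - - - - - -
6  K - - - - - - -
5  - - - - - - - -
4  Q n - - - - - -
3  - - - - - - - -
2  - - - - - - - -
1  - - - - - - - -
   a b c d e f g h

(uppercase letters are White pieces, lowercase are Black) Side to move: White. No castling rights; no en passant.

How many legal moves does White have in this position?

4

White to move; king on a6.
In check: yes, from the black knight on b4.
Legal moves: Kb7, Kb5, Ka5, Qxb4.
Count: 4.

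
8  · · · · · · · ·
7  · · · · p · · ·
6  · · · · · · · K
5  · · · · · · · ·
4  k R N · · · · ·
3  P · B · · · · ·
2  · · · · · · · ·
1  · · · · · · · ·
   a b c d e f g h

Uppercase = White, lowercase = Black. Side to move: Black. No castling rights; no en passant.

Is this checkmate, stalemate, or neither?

checkmate

Black to move; black king on a4.
In check: yes, from the white rook on b4.
King squares — a3: attacked by Nc4; b3: attacked by Rb4; b4: attacked by Pa3; a5: attacked by Nc4; b5: attacked by Rb4.
Legal moves for Black: none.
In check with no legal moves → checkmate.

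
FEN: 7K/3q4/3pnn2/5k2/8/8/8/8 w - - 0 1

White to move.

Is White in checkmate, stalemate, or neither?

stalemate

White to move; white king on h8.
In check: no.
King squares — g7: attacked by Ne6; h7: attacked by Nf6; g8: attacked by Nf6.
Legal moves for White: none.
Not in check and no legal moves → stalemate.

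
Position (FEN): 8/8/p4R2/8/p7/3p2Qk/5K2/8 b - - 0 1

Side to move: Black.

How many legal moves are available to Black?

0

Black to move; king on h3.
In check: yes, from the white queen on g3.
Legal moves: none.
Count: 0.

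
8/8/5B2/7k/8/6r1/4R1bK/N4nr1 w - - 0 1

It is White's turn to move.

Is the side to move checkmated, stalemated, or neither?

White to move; white king on h2.
In check: yes, from the black knight on f1.
Legal moves for White: Kxg1.
White is in check but has 1 legal move → neither.

neither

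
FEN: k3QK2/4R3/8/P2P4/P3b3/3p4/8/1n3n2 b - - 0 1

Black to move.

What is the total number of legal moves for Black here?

Black to move; king on a8.
In check: yes, from the white queen on e8.
Legal moves: none.
Count: 0.

0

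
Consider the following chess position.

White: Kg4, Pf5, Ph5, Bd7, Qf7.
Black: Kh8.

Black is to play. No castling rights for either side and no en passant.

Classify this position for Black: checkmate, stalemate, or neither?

stalemate

Black to move; black king on h8.
In check: no.
King squares — g7: attacked by Qf7; h7: attacked by Qf7; g8: attacked by Qf7.
Legal moves for Black: none.
Not in check and no legal moves → stalemate.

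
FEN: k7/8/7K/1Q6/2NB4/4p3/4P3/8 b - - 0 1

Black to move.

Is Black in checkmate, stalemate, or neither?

stalemate

Black to move; black king on a8.
In check: no.
King squares — a7: attacked by Bd4; b7: attacked by Qb5; b8: attacked by Qb5.
Legal moves for Black: none.
Not in check and no legal moves → stalemate.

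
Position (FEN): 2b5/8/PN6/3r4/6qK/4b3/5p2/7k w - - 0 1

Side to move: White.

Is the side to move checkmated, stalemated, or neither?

checkmate

White to move; white king on h4.
In check: yes, from the black queen on g4.
King squares — g3: attacked by Qg4; h3: attacked by Qg4; g4: attacked by Bc8; g5: attacked by Be3; h5: attacked by Qg4.
Legal moves for White: none.
In check with no legal moves → checkmate.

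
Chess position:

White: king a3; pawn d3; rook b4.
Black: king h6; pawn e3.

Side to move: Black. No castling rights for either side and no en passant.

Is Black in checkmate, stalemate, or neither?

Black to move; black king on h6.
In check: no.
Legal moves for Black: Kh7, Kg7, Kg6, Kh5, Kg5, e2.
Black has 6 legal moves and is not in check → neither.

neither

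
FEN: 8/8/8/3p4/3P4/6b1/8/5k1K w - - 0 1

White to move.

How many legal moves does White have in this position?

White to move; king on h1.
In check: no.
Legal moves: none.
Count: 0.

0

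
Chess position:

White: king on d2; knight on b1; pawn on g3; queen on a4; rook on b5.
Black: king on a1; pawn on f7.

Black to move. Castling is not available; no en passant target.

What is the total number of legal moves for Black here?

Black to move; king on a1.
In check: yes, from the white queen on a4.
Legal moves: none.
Count: 0.

0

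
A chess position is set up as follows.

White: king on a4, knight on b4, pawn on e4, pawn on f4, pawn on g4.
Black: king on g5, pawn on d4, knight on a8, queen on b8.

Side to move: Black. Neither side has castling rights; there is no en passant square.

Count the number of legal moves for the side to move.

7

Black to move; king on g5.
In check: yes, from the white pawn on f4.
Legal moves: Kh6, Kg6, Kf6, Kh4, Kxg4, Kxf4, Qxf4.
Count: 7.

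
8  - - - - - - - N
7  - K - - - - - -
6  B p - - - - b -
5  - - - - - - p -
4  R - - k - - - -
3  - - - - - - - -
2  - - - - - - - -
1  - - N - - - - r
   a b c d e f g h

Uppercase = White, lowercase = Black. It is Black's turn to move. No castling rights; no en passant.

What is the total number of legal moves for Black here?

Black to move; king on d4.
In check: yes, from the white rook on a4.
Legal moves: Ke5, Kd5, Kc5, Ke3, Kc3.
Count: 5.

5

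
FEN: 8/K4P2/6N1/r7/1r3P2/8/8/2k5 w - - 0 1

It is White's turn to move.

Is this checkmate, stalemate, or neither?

White to move; white king on a7.
In check: yes, from the black rook on a5.
King squares — a6: attacked by Ra5; b6: attacked by Rb4; b7: attacked by Rb4; a8: attacked by Ra5; b8: attacked by Rb4.
Legal moves for White: none.
In check with no legal moves → checkmate.

checkmate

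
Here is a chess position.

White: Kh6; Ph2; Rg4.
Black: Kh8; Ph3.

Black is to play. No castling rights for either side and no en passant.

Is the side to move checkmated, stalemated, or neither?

stalemate

Black to move; black king on h8.
In check: no.
King squares — g7: attacked by Rg4; h7: attacked by Kh6; g8: attacked by Rg4.
Legal moves for Black: none.
Not in check and no legal moves → stalemate.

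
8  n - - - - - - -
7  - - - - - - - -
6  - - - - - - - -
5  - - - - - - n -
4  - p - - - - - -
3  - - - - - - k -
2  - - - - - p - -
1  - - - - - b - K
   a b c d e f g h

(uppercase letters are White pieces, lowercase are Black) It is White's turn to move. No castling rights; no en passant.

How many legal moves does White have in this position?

White to move; king on h1.
In check: no.
Legal moves: none.
Count: 0.

0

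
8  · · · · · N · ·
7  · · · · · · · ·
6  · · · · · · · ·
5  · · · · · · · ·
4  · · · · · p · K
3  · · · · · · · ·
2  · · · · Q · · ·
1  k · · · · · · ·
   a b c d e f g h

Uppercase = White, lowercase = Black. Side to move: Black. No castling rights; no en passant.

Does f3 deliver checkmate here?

After f3: white king on h4; in check: no.
White is not in check, so this cannot be checkmate.

no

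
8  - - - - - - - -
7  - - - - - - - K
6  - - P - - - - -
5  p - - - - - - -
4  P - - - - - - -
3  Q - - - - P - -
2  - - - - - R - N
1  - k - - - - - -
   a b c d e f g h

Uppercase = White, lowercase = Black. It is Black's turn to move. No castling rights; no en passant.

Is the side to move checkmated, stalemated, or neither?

stalemate

Black to move; black king on b1.
In check: no.
King squares — a1: attacked by Qa3; c1: attacked by Qa3; a2: attacked by Rf2; b2: attacked by Rf2; c2: attacked by Rf2.
Legal moves for Black: none.
Not in check and no legal moves → stalemate.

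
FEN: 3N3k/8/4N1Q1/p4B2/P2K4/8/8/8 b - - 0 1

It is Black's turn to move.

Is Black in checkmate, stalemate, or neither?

Black to move; black king on h8.
In check: no.
King squares — g7: attacked by Ne6; h7: attacked by Qg6; g8: attacked by Qg6.
Legal moves for Black: none.
Not in check and no legal moves → stalemate.

stalemate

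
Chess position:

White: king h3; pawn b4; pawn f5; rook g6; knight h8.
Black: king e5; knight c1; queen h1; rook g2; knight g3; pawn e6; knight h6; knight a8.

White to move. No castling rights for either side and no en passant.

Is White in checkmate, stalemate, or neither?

White to move; white king on h3.
In check: yes, from the black queen on h1.
King squares — g2: attacked by Qh1; h2: attacked by Qh1; g3: attacked by Rg2; g4: attacked by Nh6; h4: attacked by Qh1.
Legal moves for White: none.
In check with no legal moves → checkmate.

checkmate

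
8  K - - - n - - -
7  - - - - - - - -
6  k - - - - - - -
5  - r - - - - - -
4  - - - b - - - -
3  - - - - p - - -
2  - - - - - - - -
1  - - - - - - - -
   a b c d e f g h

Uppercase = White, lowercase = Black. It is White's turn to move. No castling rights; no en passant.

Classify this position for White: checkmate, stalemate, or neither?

stalemate

White to move; white king on a8.
In check: no.
King squares — a7: attacked by Bd4; b7: attacked by Rb5; b8: attacked by Rb5.
Legal moves for White: none.
Not in check and no legal moves → stalemate.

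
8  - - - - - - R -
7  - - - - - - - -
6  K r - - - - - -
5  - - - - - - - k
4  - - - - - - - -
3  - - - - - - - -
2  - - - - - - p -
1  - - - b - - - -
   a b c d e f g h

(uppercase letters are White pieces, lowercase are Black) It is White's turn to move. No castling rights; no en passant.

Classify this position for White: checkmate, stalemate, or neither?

neither

White to move; white king on a6.
In check: yes, from the black rook on b6.
Legal moves for White: Ka7, Kxb6, Ka5.
White is in check but has 3 legal moves → neither.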